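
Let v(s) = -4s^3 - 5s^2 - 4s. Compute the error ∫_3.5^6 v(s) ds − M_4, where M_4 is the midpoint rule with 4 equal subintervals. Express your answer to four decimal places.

Exact integral: ∫_3.5^6 v(s) ds ≈ -1481.979167.
M_4 = -1476.93359375.
Error ≈ -1481.979167 − (-1476.93359375) ≈ -5.0456.

-5.0456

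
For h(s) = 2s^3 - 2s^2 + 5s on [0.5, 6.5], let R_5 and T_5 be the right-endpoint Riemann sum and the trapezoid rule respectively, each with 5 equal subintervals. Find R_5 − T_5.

297

R_5 = 1138.86.
T_5 = 841.86.
R_5 − T_5 = 297.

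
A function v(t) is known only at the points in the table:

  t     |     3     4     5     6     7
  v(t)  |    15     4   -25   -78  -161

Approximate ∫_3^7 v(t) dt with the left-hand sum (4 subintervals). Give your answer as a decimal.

-84

Δt = 1.
Sum = 1·[15 + 4 + (-25) + (-78)] = -84.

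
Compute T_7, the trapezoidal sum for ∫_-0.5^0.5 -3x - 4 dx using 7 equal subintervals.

-4

Δx = (0.5 − (-0.5))/7 = 1/7.
f(-0.5) = -2.5, f(-5/14) = -41/14, f(-3/14) = -47/14, f(-1/14) = -53/14, f(1/14) = -59/14, f(3/14) = -65/14, f(5/14) = -71/14, f(0.5) = -5.5.
T_7 = (Δx/2)·[f(x_0) + 2f(x_1) + ... + 2f(x_{6}) + f(x_7)].
Sum = -4.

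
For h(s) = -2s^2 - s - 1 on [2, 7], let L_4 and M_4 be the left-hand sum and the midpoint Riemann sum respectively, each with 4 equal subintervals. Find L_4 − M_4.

L_4 = -194.0625.
M_4 = -249.53125.
L_4 − M_4 = 55.46875.

55.46875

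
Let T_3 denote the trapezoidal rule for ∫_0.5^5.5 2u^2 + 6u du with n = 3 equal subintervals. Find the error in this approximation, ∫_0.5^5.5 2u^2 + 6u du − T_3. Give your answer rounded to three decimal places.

Exact integral: ∫_0.5^5.5 f(u) du ≈ 200.83333.
T_3 ≈ 205.46296.
Error ≈ 200.83333 − 205.46296 ≈ -4.630.

-4.630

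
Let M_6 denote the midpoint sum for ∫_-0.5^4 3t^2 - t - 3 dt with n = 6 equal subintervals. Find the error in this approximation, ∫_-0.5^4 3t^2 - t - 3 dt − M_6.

Exact integral: ∫_-0.5^4 f(t) dt = 42.75.
M_6 = 42.1171875.
Error = 42.75 − 42.1171875 = 0.6328125.

0.6328125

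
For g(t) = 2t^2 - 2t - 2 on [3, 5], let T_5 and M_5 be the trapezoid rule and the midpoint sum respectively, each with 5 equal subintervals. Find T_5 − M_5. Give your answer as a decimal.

T_5 = 45.44.
M_5 = 45.28.
T_5 − M_5 = 0.16.

0.16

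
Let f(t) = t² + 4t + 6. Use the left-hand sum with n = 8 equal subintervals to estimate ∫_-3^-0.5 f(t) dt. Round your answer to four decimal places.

6.3037

Δt = (-0.5 − (-3))/8 = 0.3125.
Left endpoints: -3, -2.6875, -2.375, -2.0625, -1.75, -1.4375, -1.125, -0.8125.
f(-3) = 3, f(-2.6875) = 2.47265625, f(-2.375) = 2.140625, f(-2.0625) = 2.00390625, f(-1.75) = 2.0625, f(-1.4375) = 2.31640625, f(-1.125) = 2.765625, f(-0.8125) = 3.41015625.
Sum = Δt · [f(-3) + f(-2.6875) + f(-2.375) + ...].
Sum ≈ 6.3037.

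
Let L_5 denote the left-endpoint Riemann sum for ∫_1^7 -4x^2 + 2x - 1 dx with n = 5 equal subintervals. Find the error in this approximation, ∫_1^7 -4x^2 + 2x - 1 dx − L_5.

-102.24

Exact integral: ∫_1^7 f(x) dx = -414.
L_5 = -311.76.
Error = -414 − (-311.76) = -102.24.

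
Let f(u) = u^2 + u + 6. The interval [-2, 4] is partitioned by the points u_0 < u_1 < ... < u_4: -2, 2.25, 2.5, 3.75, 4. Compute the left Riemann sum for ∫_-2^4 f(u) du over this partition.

61.71875

Subinterval widths: 4.25, 0.25, 1.25, 0.25.
Left endpoints: -2, 2.25, 2.5, 3.75.
f(-2) = 8, f(2.25) = 13.3125, f(2.5) = 14.75, f(3.75) = 23.8125.
Sum = Σ Δu_i · f(u_i).
Sum = 61.71875.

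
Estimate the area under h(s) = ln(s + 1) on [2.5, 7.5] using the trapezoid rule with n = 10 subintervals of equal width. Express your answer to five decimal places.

Δs = (7.5 − 2.5)/10 = 0.5.
h(2.5) ≈ 1.25276, h(3) ≈ 1.38629, h(3.5) ≈ 1.50408, h(4) ≈ 1.60944, h(4.5) ≈ 1.70475, h(5) ≈ 1.79176, h(5.5) ≈ 1.87180, h(6) ≈ 1.94591, h(6.5) ≈ 2.01490, h(7) ≈ 2.07944, h(7.5) ≈ 2.14007.
T_10 = (Δs/2)·[h(s_0) + 2h(s_1) + ... + 2h(s_{9}) + h(s_10)].
Sum ≈ 8.80239.

8.80239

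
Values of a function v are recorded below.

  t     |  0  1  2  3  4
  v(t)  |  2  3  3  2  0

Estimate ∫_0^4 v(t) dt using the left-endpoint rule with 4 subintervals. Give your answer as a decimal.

Δt = 1.
Sum = 1·[2 + 3 + 3 + 2] = 10.

10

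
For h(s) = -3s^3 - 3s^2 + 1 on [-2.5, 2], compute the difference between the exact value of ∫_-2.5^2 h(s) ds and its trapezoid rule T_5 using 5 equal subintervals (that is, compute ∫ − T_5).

Exact integral: ∫_-2.5^2 h(s) ds = -1.828125.
T_5 = -2.28375.
Error = -1.828125 − (-2.28375) = 0.455625.

0.455625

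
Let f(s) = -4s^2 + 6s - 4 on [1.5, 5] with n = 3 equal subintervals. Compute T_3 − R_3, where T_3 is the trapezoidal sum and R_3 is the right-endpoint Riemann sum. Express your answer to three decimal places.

T_3 ≈ -111.09259.
R_3 ≈ -151.92593.
T_3 − R_3 ≈ 40.833.

40.833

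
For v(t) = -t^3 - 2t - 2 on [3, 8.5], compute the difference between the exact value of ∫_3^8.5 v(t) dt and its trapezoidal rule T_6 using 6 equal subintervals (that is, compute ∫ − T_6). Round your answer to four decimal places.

Exact integral: ∫_3^8.5 v(t) dt = -1359.015625.
T_6 ≈ -1372.302517.
Error ≈ -1359.015625 − (-1372.302517) ≈ 13.2869.

13.2869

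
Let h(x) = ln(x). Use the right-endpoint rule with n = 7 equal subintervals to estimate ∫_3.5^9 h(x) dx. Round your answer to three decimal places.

10.252

Δx = (9 − 3.5)/7 = 11/14.
Right endpoints: 30/7, 71/14, 41/7, 93/14, 52/7, 115/14, 9.
h(30/7) ≈ 1.455, h(71/14) ≈ 1.624, h(41/7) ≈ 1.768, h(93/14) ≈ 1.894, h(52/7) ≈ 2.005, h(115/14) ≈ 2.106, h(9) ≈ 2.197.
Sum = Δx · [h(30/7) + h(71/14) + h(41/7) + ...].
Sum ≈ 10.252.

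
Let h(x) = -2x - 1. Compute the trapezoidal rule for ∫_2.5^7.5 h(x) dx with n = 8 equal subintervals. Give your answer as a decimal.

-55

Δx = (7.5 − 2.5)/8 = 0.625.
h(2.5) = -6, h(3.125) = -7.25, h(3.75) = -8.5, h(4.375) = -9.75, h(5) = -11, h(5.625) = -12.25, h(6.25) = -13.5, h(6.875) = -14.75, h(7.5) = -16.
T_8 = (Δx/2)·[h(x_0) + 2h(x_1) + ... + 2h(x_{7}) + h(x_8)].
Sum = -55.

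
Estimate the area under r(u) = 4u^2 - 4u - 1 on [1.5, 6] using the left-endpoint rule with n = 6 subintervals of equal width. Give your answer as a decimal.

Δu = (6 − 1.5)/6 = 0.75.
Left endpoints: 1.5, 2.25, 3, 3.75, 4.5, 5.25.
r(1.5) = 2, r(2.25) = 10.25, r(3) = 23, r(3.75) = 40.25, r(4.5) = 62, r(5.25) = 88.25.
Sum = Δu · [r(1.5) + r(2.25) + r(3) + ...].
Sum = 169.3125.

169.3125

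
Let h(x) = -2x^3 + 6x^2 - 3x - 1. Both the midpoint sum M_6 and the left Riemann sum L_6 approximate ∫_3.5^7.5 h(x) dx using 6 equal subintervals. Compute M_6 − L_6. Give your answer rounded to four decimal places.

-156.6667

M_6 = -815.
L_6 ≈ -658.333333.
M_6 − L_6 ≈ -156.6667.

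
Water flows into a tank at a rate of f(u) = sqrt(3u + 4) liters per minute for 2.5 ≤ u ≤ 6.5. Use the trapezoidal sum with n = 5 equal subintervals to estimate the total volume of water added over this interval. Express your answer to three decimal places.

Δu = (6.5 − 2.5)/5 = 0.8.
f(2.5) ≈ 3.391, f(3.3) ≈ 3.728, f(4.1) ≈ 4.037, f(4.9) ≈ 4.324, f(5.7) ≈ 4.593, f(6.5) ≈ 4.848.
T_5 = (Δu/2)·[f(u_0) + 2f(u_1) + ... + 2f(u_{4}) + f(u_5)].
Sum ≈ 16.642.

16.642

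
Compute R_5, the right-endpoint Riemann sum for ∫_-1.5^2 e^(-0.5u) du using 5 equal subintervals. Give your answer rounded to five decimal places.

2.92169

Δu = (2 − (-1.5))/5 = 0.7.
Right endpoints: -0.8, -0.1, 0.6, 1.3, 2.
f(-0.8) ≈ 1.49182, f(-0.1) ≈ 1.05127, f(0.6) ≈ 0.74082, f(1.3) ≈ 0.52205, f(2) ≈ 0.36788.
Sum = Δu · [f(-0.8) + f(-0.1) + f(0.6) + f(1.3) + f(2)].
Sum ≈ 2.92169.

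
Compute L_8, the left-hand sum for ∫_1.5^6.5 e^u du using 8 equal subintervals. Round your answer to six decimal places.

Δu = (6.5 − 1.5)/8 = 0.625.
Left endpoints: 1.5, 2.125, 2.75, 3.375, 4, 4.625, 5.25, 5.875.
f(1.5) ≈ 4.481689, f(2.125) ≈ 8.372897, f(2.75) ≈ 15.642632, f(3.375) ≈ 29.224284, f(4) ≈ 54.598150, f(4.625) ≈ 102.002773, f(5.25) ≈ 190.566268, f(5.875) ≈ 356.024661.
Sum = Δu · [f(1.5) + f(2.125) + f(2.75) + ...].
Sum ≈ 475.570847.

475.570847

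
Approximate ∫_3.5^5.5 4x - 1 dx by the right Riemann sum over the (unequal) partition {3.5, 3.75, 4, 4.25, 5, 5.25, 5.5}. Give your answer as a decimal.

35.75

Subinterval widths: 0.25, 0.25, 0.25, 0.75, 0.25, 0.25.
Right endpoints: 3.75, 4, 4.25, 5, 5.25, 5.5.
f(3.75) = 14, f(4) = 15, f(4.25) = 16, f(5) = 19, f(5.25) = 20, f(5.5) = 21.
Sum = Σ Δx_i · f(x_i).
Sum = 35.75.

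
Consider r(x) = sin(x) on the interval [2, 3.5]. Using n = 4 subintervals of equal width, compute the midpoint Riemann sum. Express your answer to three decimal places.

Δx = (3.5 − 2)/4 = 0.375.
Midpoints: 2.1875, 2.5625, 2.9375, 3.3125.
r(2.1875) ≈ 0.816, r(2.5625) ≈ 0.547, r(2.9375) ≈ 0.203, r(3.3125) ≈ -0.170.
Sum = Δx · [r(2.1875) + r(2.5625) + r(2.9375) + r(3.3125)].
Sum ≈ 0.523.

0.523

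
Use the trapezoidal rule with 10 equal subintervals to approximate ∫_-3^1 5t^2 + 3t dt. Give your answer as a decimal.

Δt = (1 − (-3))/10 = 0.4.
f(-3) = 36, f(-2.6) = 26, f(-2.2) = 17.6, f(-1.8) = 10.8, f(-1.4) = 5.6, f(-1) = 2, f(-0.6) = 0, f(-0.2) = -0.4, f(0.2) = 0.8, f(0.6) = 3.6, f(1) = 8.
T_10 = (Δt/2)·[f(t_0) + 2f(t_1) + ... + 2f(t_{9}) + f(t_10)].
Sum = 35.2.

35.2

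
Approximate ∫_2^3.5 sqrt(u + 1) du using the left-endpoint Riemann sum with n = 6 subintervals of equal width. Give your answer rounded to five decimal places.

2.85092

Δu = (3.5 − 2)/6 = 0.25.
Left endpoints: 2, 2.25, 2.5, 2.75, 3, 3.25.
f(2) ≈ 1.73205, f(2.25) ≈ 1.80278, f(2.5) ≈ 1.87083, f(2.75) ≈ 1.93649, f(3) ≈ 2.00000, f(3.25) ≈ 2.06155.
Sum = Δu · [f(2) + f(2.25) + f(2.5) + ...].
Sum ≈ 2.85092.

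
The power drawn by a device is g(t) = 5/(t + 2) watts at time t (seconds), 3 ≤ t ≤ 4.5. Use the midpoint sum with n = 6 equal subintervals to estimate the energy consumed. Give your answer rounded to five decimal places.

1.31161

Δt = (4.5 − 3)/6 = 0.25.
Midpoints: 3.125, 3.375, 3.625, 3.875, 4.125, 4.375.
g(3.125) = 40/41, g(3.375) = 40/43, g(3.625) = 8/9, g(3.875) = 40/47, g(4.125) = 40/49, g(4.375) = 40/51.
Sum = Δt · [g(3.125) + g(3.375) + g(3.625) + ...].
Sum ≈ 1.31161.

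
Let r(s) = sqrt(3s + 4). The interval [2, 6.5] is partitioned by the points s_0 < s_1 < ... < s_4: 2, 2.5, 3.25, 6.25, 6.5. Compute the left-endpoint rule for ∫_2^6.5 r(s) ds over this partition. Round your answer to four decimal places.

Subinterval widths: 0.5, 0.75, 3, 0.25.
Left endpoints: 2, 2.5, 3.25, 6.25.
r(2) ≈ 3.1623, r(2.5) ≈ 3.3912, r(3.25) ≈ 3.7081, r(6.25) ≈ 4.7697.
Sum = Σ Δs_i · r(s_i).
Sum ≈ 16.4412.

16.4412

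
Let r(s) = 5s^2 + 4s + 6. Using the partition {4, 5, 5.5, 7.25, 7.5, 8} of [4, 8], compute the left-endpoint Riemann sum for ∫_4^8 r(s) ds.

724.265625

Subinterval widths: 1, 0.5, 1.75, 0.25, 0.5.
Left endpoints: 4, 5, 5.5, 7.25, 7.5.
r(4) = 102, r(5) = 151, r(5.5) = 179.25, r(7.25) = 297.8125, r(7.5) = 317.25.
Sum = Σ Δs_i · r(s_i).
Sum = 724.265625.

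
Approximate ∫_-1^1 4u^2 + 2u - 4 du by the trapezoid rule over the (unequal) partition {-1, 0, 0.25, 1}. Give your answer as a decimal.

Subinterval widths: 1, 0.25, 0.75.
f(-1) = -2, f(0) = -4, f(0.25) = -3.25, f(1) = 2.
On each subinterval the trapezoid contributes (Δu_i/2)·[f(u_{i-1}) + f(u_i)].
Sum = -4.375.

-4.375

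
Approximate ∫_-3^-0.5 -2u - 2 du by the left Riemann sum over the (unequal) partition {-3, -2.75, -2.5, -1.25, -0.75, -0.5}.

5.75

Subinterval widths: 0.25, 0.25, 1.25, 0.5, 0.25.
Left endpoints: -3, -2.75, -2.5, -1.25, -0.75.
f(-3) = 4, f(-2.75) = 3.5, f(-2.5) = 3, f(-1.25) = 0.5, f(-0.75) = -0.5.
Sum = Σ Δu_i · f(u_i).
Sum = 5.75.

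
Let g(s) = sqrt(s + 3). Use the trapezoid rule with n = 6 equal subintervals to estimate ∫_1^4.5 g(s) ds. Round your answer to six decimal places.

Δs = (4.5 − 1)/6 = 7/12.
g(1) ≈ 2.000000, g(19/12) ≈ 2.140872, g(13/6) ≈ 2.273030, g(2.75) ≈ 2.397916, g(10/3) ≈ 2.516611, g(47/12) ≈ 2.629956, g(4.5) ≈ 2.738613.
T_6 = (Δs/2)·[g(s_0) + 2g(s_1) + ... + 2g(s_{5}) + g(s_6)].
Sum ≈ 8.357820.

8.357820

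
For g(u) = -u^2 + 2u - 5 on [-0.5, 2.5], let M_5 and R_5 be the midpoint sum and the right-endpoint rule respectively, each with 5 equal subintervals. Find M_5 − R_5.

0.27

M_5 = -14.16.
R_5 = -14.43.
M_5 − R_5 = 0.27.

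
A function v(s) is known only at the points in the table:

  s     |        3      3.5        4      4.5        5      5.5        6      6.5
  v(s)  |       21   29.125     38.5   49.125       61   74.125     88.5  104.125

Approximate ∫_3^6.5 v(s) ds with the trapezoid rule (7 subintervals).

201.46875

Δs = 0.5.
T_7 = (0.5/2)·[21 + 2·29.125 + 2·38.5 + 2·49.125 + 2·61 + 2·74.125 + 2·88.5 + 104.125] = 201.46875.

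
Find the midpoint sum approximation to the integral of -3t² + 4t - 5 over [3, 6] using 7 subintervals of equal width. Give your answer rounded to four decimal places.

Δt = (6 − 3)/7 = 3/7.
Midpoints: 45/14, 51/14, 57/14, 4.5, 69/14, 75/14, 81/14.
f(45/14) = -4535/196, f(51/14) = -5927/196, f(57/14) = -7535/196, f(4.5) = -47.75, f(69/14) = -11399/196, f(75/14) = -13655/196, f(81/14) = -16127/196.
Sum = Δt · [f(45/14) + f(51/14) + f(57/14) + ...].
Sum ≈ -149.8622.

-149.8622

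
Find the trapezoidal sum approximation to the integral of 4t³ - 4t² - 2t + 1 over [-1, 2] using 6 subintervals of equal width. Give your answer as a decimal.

3.25

Δt = (2 − (-1))/6 = 0.5.
f(-1) = -5, f(-0.5) = 0.5, f(0) = 1, f(0.5) = -0.5, f(1) = -1, f(1.5) = 2.5, f(2) = 13.
T_6 = (Δt/2)·[f(t_0) + 2f(t_1) + ... + 2f(t_{5}) + f(t_6)].
Sum = 3.25.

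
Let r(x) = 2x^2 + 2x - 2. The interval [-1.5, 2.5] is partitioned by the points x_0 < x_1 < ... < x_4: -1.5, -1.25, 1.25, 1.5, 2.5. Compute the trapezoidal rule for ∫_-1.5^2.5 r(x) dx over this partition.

Subinterval widths: 0.25, 2.5, 0.25, 1.
r(-1.5) = -0.5, r(-1.25) = -1.375, r(1.25) = 3.625, r(1.5) = 5.5, r(2.5) = 15.5.
On each subinterval the trapezoid contributes (Δx_i/2)·[r(x_{i-1}) + r(x_i)].
Sum = 14.21875.

14.21875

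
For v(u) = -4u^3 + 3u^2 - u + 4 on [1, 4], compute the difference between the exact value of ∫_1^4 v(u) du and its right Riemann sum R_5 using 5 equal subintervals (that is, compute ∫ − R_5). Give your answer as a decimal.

67.86

Exact integral: ∫_1^4 v(u) du = -187.5.
R_5 = -255.36.
Error = -187.5 − (-255.36) = 67.86.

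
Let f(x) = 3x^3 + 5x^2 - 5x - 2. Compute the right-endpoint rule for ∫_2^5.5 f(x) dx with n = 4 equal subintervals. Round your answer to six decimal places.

1140.569336

Δx = (5.5 − 2)/4 = 0.875.
Right endpoints: 2.875, 3.75, 4.625, 5.5.
f(2.875) = 49277/512, f(3.75) = 207.765625, f(4.625) = 193855/512, f(5.5) = 620.875.
Sum = Δx · [f(2.875) + f(3.75) + f(4.625) + f(5.5)].
Sum ≈ 1140.569336.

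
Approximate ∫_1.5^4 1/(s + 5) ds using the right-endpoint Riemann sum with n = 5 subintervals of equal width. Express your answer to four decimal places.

0.3150

Δs = (4 − 1.5)/5 = 0.5.
Right endpoints: 2, 2.5, 3, 3.5, 4.
f(2) = 1/7, f(2.5) = 2/15, f(3) = 0.125, f(3.5) = 2/17, f(4) = 1/9.
Sum = Δs · [f(2) + f(2.5) + f(3) + f(3.5) + f(4)].
Sum ≈ 0.3150.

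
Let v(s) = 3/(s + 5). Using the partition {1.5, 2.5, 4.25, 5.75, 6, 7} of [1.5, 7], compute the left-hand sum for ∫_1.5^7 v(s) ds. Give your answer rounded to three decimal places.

Subinterval widths: 1, 1.75, 1.5, 0.25, 1.
Left endpoints: 1.5, 2.5, 4.25, 5.75, 6.
v(1.5) = 6/13, v(2.5) = 0.4, v(4.25) = 12/37, v(5.75) = 12/43, v(6) = 3/11.
Sum = Σ Δs_i · v(s_i).
Sum ≈ 1.991.

1.991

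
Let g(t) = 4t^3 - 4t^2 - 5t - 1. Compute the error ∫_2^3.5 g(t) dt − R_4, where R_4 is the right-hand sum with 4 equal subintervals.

Exact integral: ∫_2^3.5 g(t) dt = 65.4375.
R_4 = 85.01953125.
Error = 65.4375 − 85.01953125 = -19.58203125.

-19.58203125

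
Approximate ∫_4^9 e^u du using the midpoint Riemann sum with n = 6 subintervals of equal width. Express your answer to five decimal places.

7820.23350

Δu = (9 − 4)/6 = 5/6.
Midpoints: 53/12, 5.25, 73/12, 83/12, 7.75, 103/12.
f(53/12) ≈ 82.81976, f(5.25) ≈ 190.56627, f(73/12) ≈ 438.48839, f(83/12) ≈ 1008.95121, f(7.75) ≈ 2321.57241, f(103/12) ≈ 5341.88215.
Sum = Δu · [f(53/12) + f(5.25) + f(73/12) + ...].
Sum ≈ 7820.23350.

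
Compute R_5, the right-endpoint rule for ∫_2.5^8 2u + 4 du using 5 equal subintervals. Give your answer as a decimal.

Δu = (8 − 2.5)/5 = 1.1.
Right endpoints: 3.6, 4.7, 5.8, 6.9, 8.
f(3.6) = 11.2, f(4.7) = 13.4, f(5.8) = 15.6, f(6.9) = 17.8, f(8) = 20.
Sum = Δu · [f(3.6) + f(4.7) + f(5.8) + f(6.9) + f(8)].
Sum = 85.8.

85.8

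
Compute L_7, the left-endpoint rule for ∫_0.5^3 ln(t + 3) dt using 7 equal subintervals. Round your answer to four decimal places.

3.7684

Δt = (3 − 0.5)/7 = 5/14.
Left endpoints: 0.5, 6/7, 17/14, 11/7, 27/14, 16/7, 37/14.
f(0.5) ≈ 1.2528, f(6/7) ≈ 1.3499, f(17/14) ≈ 1.4385, f(11/7) ≈ 1.5198, f(27/14) ≈ 1.5950, f(16/7) ≈ 1.6650, f(37/14) ≈ 1.7304.
Sum = Δt · [f(0.5) + f(6/7) + f(17/14) + ...].
Sum ≈ 3.7684.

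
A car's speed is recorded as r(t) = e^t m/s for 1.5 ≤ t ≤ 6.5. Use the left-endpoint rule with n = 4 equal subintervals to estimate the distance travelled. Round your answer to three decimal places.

331.611

Δt = (6.5 − 1.5)/4 = 1.25.
Left endpoints: 1.5, 2.75, 4, 5.25.
r(1.5) ≈ 4.482, r(2.75) ≈ 15.643, r(4) ≈ 54.598, r(5.25) ≈ 190.566.
Sum = Δt · [r(1.5) + r(2.75) + r(4) + r(5.25)].
Sum ≈ 331.611.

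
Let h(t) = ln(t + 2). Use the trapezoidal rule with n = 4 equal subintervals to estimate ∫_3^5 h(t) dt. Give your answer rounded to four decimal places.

Δt = (5 − 3)/4 = 0.5.
h(3) ≈ 1.6094, h(3.5) ≈ 1.7047, h(4) ≈ 1.7918, h(4.5) ≈ 1.8718, h(5) ≈ 1.9459.
T_4 = (Δt/2)·[h(t_0) + 2h(t_1) + 2h(t_2) + 2h(t_3) + h(t_4)].
Sum ≈ 3.5730.

3.5730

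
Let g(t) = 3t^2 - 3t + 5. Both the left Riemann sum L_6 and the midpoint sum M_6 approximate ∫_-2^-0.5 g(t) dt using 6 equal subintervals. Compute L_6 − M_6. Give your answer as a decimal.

L_6 = 23.015625.
M_6 = 20.9765625.
L_6 − M_6 = 2.0390625.

2.0390625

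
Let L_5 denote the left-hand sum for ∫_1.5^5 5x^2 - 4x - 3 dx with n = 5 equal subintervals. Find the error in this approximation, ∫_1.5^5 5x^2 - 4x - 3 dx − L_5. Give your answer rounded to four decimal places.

Exact integral: ∫_1.5^5 f(x) dx ≈ 146.708333.
L_5 = 113.225.
Error ≈ 146.708333 − 113.225 ≈ 33.4833.

33.4833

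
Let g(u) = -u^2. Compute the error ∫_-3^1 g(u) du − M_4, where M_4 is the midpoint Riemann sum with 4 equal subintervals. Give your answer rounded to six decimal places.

-0.333333

Exact integral: ∫_-3^1 g(u) du ≈ -9.33333333.
M_4 = -9.
Error ≈ -9.33333333 − (-9) ≈ -0.333333.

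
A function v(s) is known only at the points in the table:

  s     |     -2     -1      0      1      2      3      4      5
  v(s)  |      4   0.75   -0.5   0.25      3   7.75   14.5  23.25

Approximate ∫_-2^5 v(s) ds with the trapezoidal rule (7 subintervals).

39.375

Δs = 1.
T_7 = (1/2)·[4 + 2·0.75 + 2·(-0.5) + 2·0.25 + 2·3 + 2·7.75 + 2·14.5 + 23.25] = 39.375.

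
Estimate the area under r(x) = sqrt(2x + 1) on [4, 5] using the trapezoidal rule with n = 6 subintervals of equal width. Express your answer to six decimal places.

Δx = (5 − 4)/6 = 1/6.
r(4) ≈ 3.000000, r(25/6) ≈ 3.055050, r(13/3) ≈ 3.109126, r(4.5) ≈ 3.162278, r(14/3) ≈ 3.214550, r(29/6) ≈ 3.265986, r(5) ≈ 3.316625.
T_6 = (Δx/2)·[r(x_0) + 2r(x_1) + ... + 2r(x_{5}) + r(x_6)].
Sum ≈ 3.160884.

3.160884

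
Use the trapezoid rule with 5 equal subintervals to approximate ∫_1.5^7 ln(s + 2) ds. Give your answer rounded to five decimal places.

Δs = (7 − 1.5)/5 = 1.1.
f(1.5) ≈ 1.25276, f(2.6) ≈ 1.52606, f(3.7) ≈ 1.74047, f(4.8) ≈ 1.91692, f(5.9) ≈ 2.06686, f(7) ≈ 2.19722.
T_5 = (Δs/2)·[f(s_0) + 2f(s_1) + ... + 2f(s_{4}) + f(s_5)].
Sum ≈ 9.87283.

9.87283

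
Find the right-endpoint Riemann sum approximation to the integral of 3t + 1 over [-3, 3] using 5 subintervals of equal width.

16.8

Δt = (3 − (-3))/5 = 1.2.
Right endpoints: -1.8, -0.6, 0.6, 1.8, 3.
f(-1.8) = -4.4, f(-0.6) = -0.8, f(0.6) = 2.8, f(1.8) = 6.4, f(3) = 10.
Sum = Δt · [f(-1.8) + f(-0.6) + f(0.6) + f(1.8) + f(3)].
Sum = 16.8.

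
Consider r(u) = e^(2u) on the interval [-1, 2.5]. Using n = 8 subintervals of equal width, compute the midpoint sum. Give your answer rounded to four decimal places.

71.8256

Δu = (2.5 − (-1))/8 = 0.4375.
Midpoints: -0.78125, -0.34375, 0.09375, 0.53125, 0.96875, 1.40625, 1.84375, 2.28125.
r(-0.78125) ≈ 0.2096, r(-0.34375) ≈ 0.5028, r(0.09375) ≈ 1.2062, r(0.53125) ≈ 2.8936, r(0.96875) ≈ 6.9414, r(1.40625) ≈ 16.6515, r(1.84375) ≈ 39.9449, r(2.28125) ≈ 95.8227.
Sum = Δu · [r(-0.78125) + r(-0.34375) + r(0.09375) + ...].
Sum ≈ 71.8256.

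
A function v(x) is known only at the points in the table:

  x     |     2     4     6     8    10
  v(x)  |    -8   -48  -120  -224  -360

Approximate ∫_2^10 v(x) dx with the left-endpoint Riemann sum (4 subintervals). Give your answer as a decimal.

-800

Δx = 2.
Sum = 2·[(-8) + (-48) + (-120) + (-224)] = -800.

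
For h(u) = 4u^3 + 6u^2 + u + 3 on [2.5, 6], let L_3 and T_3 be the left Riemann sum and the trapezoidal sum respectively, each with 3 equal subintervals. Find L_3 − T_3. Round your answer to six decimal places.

L_3 ≈ 1154.61111111.
T_3 ≈ 1728.31944444.
L_3 − T_3 ≈ -573.708333.

-573.708333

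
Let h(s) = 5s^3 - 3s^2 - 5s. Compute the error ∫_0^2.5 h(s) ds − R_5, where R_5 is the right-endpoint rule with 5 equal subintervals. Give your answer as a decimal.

-13.359375

Exact integral: ∫_0^2.5 h(s) ds = 17.578125.
R_5 = 30.9375.
Error = 17.578125 − 30.9375 = -13.359375.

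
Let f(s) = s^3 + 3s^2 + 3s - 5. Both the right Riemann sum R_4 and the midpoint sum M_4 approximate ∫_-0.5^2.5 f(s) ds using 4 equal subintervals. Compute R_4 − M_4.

18.5625

R_4 = 37.21875.
M_4 = 18.65625.
R_4 − M_4 = 18.5625.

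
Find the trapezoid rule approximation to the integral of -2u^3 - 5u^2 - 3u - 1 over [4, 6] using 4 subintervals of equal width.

-808.25

Δu = (6 − 4)/4 = 0.5.
f(4) = -221, f(4.5) = -298, f(5) = -391, f(5.5) = -501.5, f(6) = -631.
T_4 = (Δu/2)·[f(u_0) + 2f(u_1) + 2f(u_2) + 2f(u_3) + f(u_4)].
Sum = -808.25.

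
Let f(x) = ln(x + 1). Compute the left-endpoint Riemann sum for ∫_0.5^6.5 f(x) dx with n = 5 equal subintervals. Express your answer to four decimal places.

Δx = (6.5 − 0.5)/5 = 1.2.
Left endpoints: 0.5, 1.7, 2.9, 4.1, 5.3.
f(0.5) ≈ 0.4055, f(1.7) ≈ 0.9933, f(2.9) ≈ 1.3610, f(4.1) ≈ 1.6292, f(5.3) ≈ 1.8405.
Sum = Δx · [f(0.5) + f(1.7) + f(2.9) + f(4.1) + f(5.3)].
Sum ≈ 7.4754.

7.4754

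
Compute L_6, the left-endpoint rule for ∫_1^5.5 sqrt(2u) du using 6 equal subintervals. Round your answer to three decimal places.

10.486

Δu = (5.5 − 1)/6 = 0.75.
Left endpoints: 1, 1.75, 2.5, 3.25, 4, 4.75.
f(1) ≈ 1.414, f(1.75) ≈ 1.871, f(2.5) ≈ 2.236, f(3.25) ≈ 2.550, f(4) ≈ 2.828, f(4.75) ≈ 3.082.
Sum = Δu · [f(1) + f(1.75) + f(2.5) + ...].
Sum ≈ 10.486.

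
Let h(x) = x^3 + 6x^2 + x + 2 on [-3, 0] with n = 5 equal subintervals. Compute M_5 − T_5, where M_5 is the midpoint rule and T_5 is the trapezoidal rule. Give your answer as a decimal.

M_5 = 35.115.
T_5 = 35.52.
M_5 − T_5 = -0.405.

-0.405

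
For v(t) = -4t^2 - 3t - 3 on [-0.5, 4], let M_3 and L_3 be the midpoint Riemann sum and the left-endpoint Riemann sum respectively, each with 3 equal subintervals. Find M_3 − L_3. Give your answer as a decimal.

M_3 = -119.25.
L_3 = -72.
M_3 − L_3 = -47.25.

-47.25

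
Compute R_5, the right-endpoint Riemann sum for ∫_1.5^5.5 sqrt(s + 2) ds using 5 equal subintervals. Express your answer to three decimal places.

9.670

Δs = (5.5 − 1.5)/5 = 0.8.
Right endpoints: 2.3, 3.1, 3.9, 4.7, 5.5.
f(2.3) ≈ 2.074, f(3.1) ≈ 2.258, f(3.9) ≈ 2.429, f(4.7) ≈ 2.588, f(5.5) ≈ 2.739.
Sum = Δs · [f(2.3) + f(3.1) + f(3.9) + f(4.7) + f(5.5)].
Sum ≈ 9.670.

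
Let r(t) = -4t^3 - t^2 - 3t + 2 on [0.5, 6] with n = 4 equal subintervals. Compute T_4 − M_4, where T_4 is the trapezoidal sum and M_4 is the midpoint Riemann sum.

T_4 = -1479.84375.
M_4 = -1375.859375.
T_4 − M_4 = -103.984375.

-103.984375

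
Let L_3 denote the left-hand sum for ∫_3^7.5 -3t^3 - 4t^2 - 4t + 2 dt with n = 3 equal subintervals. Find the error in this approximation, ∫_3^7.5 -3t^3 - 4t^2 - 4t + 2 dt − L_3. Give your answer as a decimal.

-957.234375

Exact integral: ∫_3^7.5 f(t) dt = -2924.296875.
L_3 = -1967.0625.
Error = -2924.296875 − (-1967.0625) = -957.234375.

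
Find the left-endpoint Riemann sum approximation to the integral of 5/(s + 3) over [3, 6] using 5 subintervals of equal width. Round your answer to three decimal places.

2.113

Δs = (6 − 3)/5 = 0.6.
Left endpoints: 3, 3.6, 4.2, 4.8, 5.4.
f(3) = 5/6, f(3.6) = 25/33, f(4.2) = 25/36, f(4.8) = 25/39, f(5.4) = 25/42.
Sum = Δs · [f(3) + f(3.6) + f(4.2) + f(4.8) + f(5.4)].
Sum ≈ 2.113.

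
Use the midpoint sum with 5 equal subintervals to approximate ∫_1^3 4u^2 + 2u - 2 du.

Δu = (3 − 1)/5 = 0.4.
Midpoints: 1.2, 1.6, 2, 2.4, 2.8.
f(1.2) = 6.16, f(1.6) = 11.44, f(2) = 18, f(2.4) = 25.84, f(2.8) = 34.96.
Sum = Δu · [f(1.2) + f(1.6) + f(2) + f(2.4) + f(2.8)].
Sum = 38.56.

38.56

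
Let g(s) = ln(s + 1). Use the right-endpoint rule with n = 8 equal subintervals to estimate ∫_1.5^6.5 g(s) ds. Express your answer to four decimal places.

Δs = (6.5 − 1.5)/8 = 0.625.
Right endpoints: 2.125, 2.75, 3.375, 4, 4.625, 5.25, 5.875, 6.5.
g(2.125) ≈ 1.1394, g(2.75) ≈ 1.3218, g(3.375) ≈ 1.4759, g(4) ≈ 1.6094, g(4.625) ≈ 1.7272, g(5.25) ≈ 1.8326, g(5.875) ≈ 1.9279, g(6.5) ≈ 2.0149.
Sum = Δs · [g(2.125) + g(2.75) + g(3.375) + ...].
Sum ≈ 8.1557.

8.1557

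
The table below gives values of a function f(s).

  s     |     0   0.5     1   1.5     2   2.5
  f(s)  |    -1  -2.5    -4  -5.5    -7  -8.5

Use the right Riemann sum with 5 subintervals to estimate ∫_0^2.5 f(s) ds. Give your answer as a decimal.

Δs = 0.5.
Sum = 0.5·[(-2.5) + (-4) + (-5.5) + (-7) + (-8.5)] = -13.75.

-13.75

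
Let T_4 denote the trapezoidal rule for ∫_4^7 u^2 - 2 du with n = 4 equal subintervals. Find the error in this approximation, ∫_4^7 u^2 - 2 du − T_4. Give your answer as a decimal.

Exact integral: ∫_4^7 f(u) du = 87.
T_4 = 87.28125.
Error = 87 − 87.28125 = -0.28125.

-0.28125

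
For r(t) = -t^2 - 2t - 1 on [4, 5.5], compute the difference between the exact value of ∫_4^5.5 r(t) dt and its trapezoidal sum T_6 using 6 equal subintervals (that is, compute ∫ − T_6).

Exact integral: ∫_4^5.5 r(t) dt = -49.875.
T_6 = -49.890625.
Error = -49.875 − (-49.890625) = 0.015625.

0.015625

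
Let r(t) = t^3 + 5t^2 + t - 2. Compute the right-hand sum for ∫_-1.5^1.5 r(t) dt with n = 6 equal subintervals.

Δt = (1.5 − (-1.5))/6 = 0.5.
Right endpoints: -1, -0.5, 0, 0.5, 1, 1.5.
r(-1) = 1, r(-0.5) = -1.375, r(0) = -2, r(0.5) = -0.125, r(1) = 5, r(1.5) = 14.125.
Sum = Δt · [r(-1) + r(-0.5) + r(0) + ...].
Sum = 8.3125.

8.3125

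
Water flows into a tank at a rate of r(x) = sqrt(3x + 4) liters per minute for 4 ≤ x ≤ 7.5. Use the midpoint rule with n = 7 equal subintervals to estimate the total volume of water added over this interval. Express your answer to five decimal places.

16.09356

Δx = (7.5 − 4)/7 = 0.5.
Midpoints: 4.25, 4.75, 5.25, 5.75, 6.25, 6.75, 7.25.
r(4.25) ≈ 4.09268, r(4.75) ≈ 4.27200, r(5.25) ≈ 4.44410, r(5.75) ≈ 4.60977, r(6.25) ≈ 4.76970, r(6.75) ≈ 4.92443, r(7.25) ≈ 5.07445.
Sum = Δx · [r(4.25) + r(4.75) + r(5.25) + ...].
Sum ≈ 16.09356.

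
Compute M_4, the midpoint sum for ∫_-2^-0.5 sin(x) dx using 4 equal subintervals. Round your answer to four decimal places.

Δx = (-0.5 − (-2))/4 = 0.375.
Midpoints: -1.8125, -1.4375, -1.0625, -0.6875.
f(-1.8125) ≈ -0.9709, f(-1.4375) ≈ -0.9911, f(-1.0625) ≈ -0.8736, f(-0.6875) ≈ -0.6346.
Sum = Δx · [f(-1.8125) + f(-1.4375) + f(-1.0625) + f(-0.6875)].
Sum ≈ -1.3013.

-1.3013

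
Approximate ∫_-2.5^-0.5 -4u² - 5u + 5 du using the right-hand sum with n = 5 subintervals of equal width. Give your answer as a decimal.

Δu = (-0.5 − (-2.5))/5 = 0.4.
Right endpoints: -2.1, -1.7, -1.3, -0.9, -0.5.
f(-2.1) = -2.14, f(-1.7) = 1.94, f(-1.3) = 4.74, f(-0.9) = 6.26, f(-0.5) = 6.5.
Sum = Δu · [f(-2.1) + f(-1.7) + f(-1.3) + f(-0.9) + f(-0.5)].
Sum = 6.92.

6.92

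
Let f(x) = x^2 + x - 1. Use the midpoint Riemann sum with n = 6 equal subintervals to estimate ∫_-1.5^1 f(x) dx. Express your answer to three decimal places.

-1.703

Δx = (1 − (-1.5))/6 = 5/12.
Midpoints: -31/24, -0.875, -11/24, -1/24, 0.375, 19/24.
f(-31/24) = -359/576, f(-0.875) = -1.109375, f(-11/24) = -719/576, f(-1/24) = -599/576, f(0.375) = -0.484375, f(19/24) = 241/576.
Sum = Δx · [f(-31/24) + f(-0.875) + f(-11/24) + ...].
Sum ≈ -1.703.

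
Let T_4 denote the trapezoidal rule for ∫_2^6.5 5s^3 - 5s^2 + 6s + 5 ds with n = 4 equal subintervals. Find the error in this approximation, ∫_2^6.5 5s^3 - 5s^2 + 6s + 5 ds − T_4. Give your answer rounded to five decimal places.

-55.76660

Exact integral: ∫_2^6.5 f(s) ds = 1904.203125.
T_4 ≈ 1959.9697266.
Error ≈ 1904.203125 − 1959.9697266 ≈ -55.76660.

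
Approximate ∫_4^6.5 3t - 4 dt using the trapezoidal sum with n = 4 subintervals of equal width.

29.375

Δt = (6.5 − 4)/4 = 0.625.
f(4) = 8, f(4.625) = 9.875, f(5.25) = 11.75, f(5.875) = 13.625, f(6.5) = 15.5.
T_4 = (Δt/2)·[f(t_0) + 2f(t_1) + 2f(t_2) + 2f(t_3) + f(t_4)].
Sum = 29.375.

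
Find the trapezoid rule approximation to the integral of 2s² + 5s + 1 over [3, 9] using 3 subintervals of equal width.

Δs = (9 − 3)/3 = 2.
f(3) = 34, f(5) = 76, f(7) = 134, f(9) = 208.
T_3 = (Δs/2)·[f(s_0) + 2f(s_1) + 2f(s_2) + f(s_3)].
Sum = 662.

662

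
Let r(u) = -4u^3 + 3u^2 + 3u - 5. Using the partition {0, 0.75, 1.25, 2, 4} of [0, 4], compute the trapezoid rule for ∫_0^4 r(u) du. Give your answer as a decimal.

Subinterval widths: 0.75, 0.5, 0.75, 2.
r(0) = -5, r(0.75) = -2.75, r(1.25) = -4.375, r(2) = -19, r(4) = -201.
On each subinterval the trapezoid contributes (Δu_i/2)·[r(u_{i-1}) + r(u_i)].
Sum = -233.453125.

-233.453125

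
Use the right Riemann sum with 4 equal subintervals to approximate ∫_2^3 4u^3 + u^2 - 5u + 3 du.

71.65625

Δu = (3 − 2)/4 = 0.25.
Right endpoints: 2.25, 2.5, 2.75, 3.
f(2.25) = 42.375, f(2.5) = 59.25, f(2.75) = 80, f(3) = 105.
Sum = Δu · [f(2.25) + f(2.5) + f(2.75) + f(3)].
Sum = 71.65625.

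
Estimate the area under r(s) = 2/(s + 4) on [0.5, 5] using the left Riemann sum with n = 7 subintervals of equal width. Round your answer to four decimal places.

Δs = (5 − 0.5)/7 = 9/14.
Left endpoints: 0.5, 8/7, 25/14, 17/7, 43/14, 26/7, 61/14.
r(0.5) = 4/9, r(8/7) = 7/18, r(25/14) = 28/81, r(17/7) = 14/45, r(43/14) = 28/99, r(26/7) = 7/27, r(61/14) = 28/117.
Sum = Δs · [r(0.5) + r(8/7) + r(25/14) + ...].
Sum ≈ 1.4603.

1.4603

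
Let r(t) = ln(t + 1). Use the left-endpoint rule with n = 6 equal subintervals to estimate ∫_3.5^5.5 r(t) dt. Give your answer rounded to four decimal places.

Δt = (5.5 − 3.5)/6 = 1/3.
Left endpoints: 3.5, 23/6, 25/6, 4.5, 29/6, 31/6.
r(3.5) ≈ 1.5041, r(23/6) ≈ 1.5755, r(25/6) ≈ 1.6422, r(4.5) ≈ 1.7047, r(29/6) ≈ 1.7636, r(31/6) ≈ 1.8192.
Sum = Δt · [r(3.5) + r(23/6) + r(25/6) + ...].
Sum ≈ 3.3364.

3.3364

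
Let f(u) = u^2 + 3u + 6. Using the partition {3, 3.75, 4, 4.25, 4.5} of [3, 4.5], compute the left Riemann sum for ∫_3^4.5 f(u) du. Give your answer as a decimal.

43.53125

Subinterval widths: 0.75, 0.25, 0.25, 0.25.
Left endpoints: 3, 3.75, 4, 4.25.
f(3) = 24, f(3.75) = 31.3125, f(4) = 34, f(4.25) = 36.8125.
Sum = Σ Δu_i · f(u_i).
Sum = 43.53125.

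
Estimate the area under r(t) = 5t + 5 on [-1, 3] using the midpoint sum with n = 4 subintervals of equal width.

40

Δt = (3 − (-1))/4 = 1.
Midpoints: -0.5, 0.5, 1.5, 2.5.
r(-0.5) = 2.5, r(0.5) = 7.5, r(1.5) = 12.5, r(2.5) = 17.5.
Sum = Δt · [r(-0.5) + r(0.5) + r(1.5) + r(2.5)].
Sum = 40.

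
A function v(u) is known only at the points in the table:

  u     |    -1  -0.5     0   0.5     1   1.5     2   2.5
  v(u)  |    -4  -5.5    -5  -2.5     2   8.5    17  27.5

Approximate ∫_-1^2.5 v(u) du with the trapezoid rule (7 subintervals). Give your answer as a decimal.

13.125

Δu = 0.5.
T_7 = (0.5/2)·[(-4) + 2·(-5.5) + 2·(-5) + 2·(-2.5) + 2·2 + 2·8.5 + 2·17 + 27.5] = 13.125.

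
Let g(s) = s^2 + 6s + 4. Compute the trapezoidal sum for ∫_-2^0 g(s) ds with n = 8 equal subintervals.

Δs = (0 − (-2))/8 = 0.25.
g(-2) = -4, g(-1.75) = -3.4375, g(-1.5) = -2.75, g(-1.25) = -1.9375, g(-1) = -1, g(-0.75) = 0.0625, g(-0.5) = 1.25, g(-0.25) = 2.5625, g(0) = 4.
T_8 = (Δs/2)·[g(s_0) + 2g(s_1) + ... + 2g(s_{7}) + g(s_8)].
Sum = -1.3125.

-1.3125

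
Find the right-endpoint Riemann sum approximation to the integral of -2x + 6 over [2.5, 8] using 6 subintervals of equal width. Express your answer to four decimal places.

-29.7917

Δx = (8 − 2.5)/6 = 11/12.
Right endpoints: 41/12, 13/3, 5.25, 37/6, 85/12, 8.
f(41/12) = -5/6, f(13/3) = -8/3, f(5.25) = -4.5, f(37/6) = -19/3, f(85/12) = -49/6, f(8) = -10.
Sum = Δx · [f(41/12) + f(13/3) + f(5.25) + ...].
Sum ≈ -29.7917.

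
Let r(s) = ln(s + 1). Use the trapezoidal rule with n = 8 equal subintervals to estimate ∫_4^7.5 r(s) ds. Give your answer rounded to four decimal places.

Δs = (7.5 − 4)/8 = 0.4375.
r(4) ≈ 1.6094, r(4.4375) ≈ 1.6933, r(4.875) ≈ 1.7707, r(5.3125) ≈ 1.8425, r(5.75) ≈ 1.9095, r(6.1875) ≈ 1.9723, r(6.625) ≈ 2.0314, r(7.0625) ≈ 2.0872, r(7.5) ≈ 2.1401.
T_8 = (Δs/2)·[r(s_0) + 2r(s_1) + ... + 2r(s_{7}) + r(s_8)].
Sum ≈ 6.6421.

6.6421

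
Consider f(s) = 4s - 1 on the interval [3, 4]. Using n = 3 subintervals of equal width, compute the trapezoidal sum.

13

Δs = (4 − 3)/3 = 1/3.
f(3) = 11, f(10/3) = 37/3, f(11/3) = 41/3, f(4) = 15.
T_3 = (Δs/2)·[f(s_0) + 2f(s_1) + 2f(s_2) + f(s_3)].
Sum = 13.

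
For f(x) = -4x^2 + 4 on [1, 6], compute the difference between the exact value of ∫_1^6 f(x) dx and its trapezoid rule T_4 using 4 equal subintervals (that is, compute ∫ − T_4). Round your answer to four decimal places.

5.2083

Exact integral: ∫_1^6 f(x) dx ≈ -266.666667.
T_4 = -271.875.
Error ≈ -266.666667 − (-271.875) ≈ 5.2083.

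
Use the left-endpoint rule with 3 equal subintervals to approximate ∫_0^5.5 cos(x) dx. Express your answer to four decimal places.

-0.2288

Δx = (5.5 − 0)/3 = 11/6.
Left endpoints: 0, 11/6, 11/3.
f(0) ≈ 1.0000, f(11/6) ≈ -0.2595, f(11/3) ≈ -0.8653.
Sum = Δx · [f(0) + f(11/6) + f(11/3)].
Sum ≈ -0.2288.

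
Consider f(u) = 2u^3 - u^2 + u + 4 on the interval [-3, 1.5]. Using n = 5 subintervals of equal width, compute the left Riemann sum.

Δu = (1.5 − (-3))/5 = 0.9.
Left endpoints: -3, -2.1, -1.2, -0.3, 0.6.
f(-3) = -62, f(-2.1) = -21.032, f(-1.2) = -2.096, f(-0.3) = 3.556, f(0.6) = 4.672.
Sum = Δu · [f(-3) + f(-2.1) + f(-1.2) + f(-0.3) + f(0.6)].
Sum = -69.21.

-69.21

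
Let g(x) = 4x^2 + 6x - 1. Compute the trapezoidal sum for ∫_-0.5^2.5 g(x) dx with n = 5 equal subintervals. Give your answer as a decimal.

36.72

Δx = (2.5 − (-0.5))/5 = 0.6.
g(-0.5) = -3, g(0.1) = -0.36, g(0.7) = 5.16, g(1.3) = 13.56, g(1.9) = 24.84, g(2.5) = 39.
T_5 = (Δx/2)·[g(x_0) + 2g(x_1) + ... + 2g(x_{4}) + g(x_5)].
Sum = 36.72.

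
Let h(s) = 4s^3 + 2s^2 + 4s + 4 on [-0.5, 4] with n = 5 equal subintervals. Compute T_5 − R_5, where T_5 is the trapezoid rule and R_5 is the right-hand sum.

T_5 = 362.16.
R_5 = 499.86.
T_5 − R_5 = -137.7.

-137.7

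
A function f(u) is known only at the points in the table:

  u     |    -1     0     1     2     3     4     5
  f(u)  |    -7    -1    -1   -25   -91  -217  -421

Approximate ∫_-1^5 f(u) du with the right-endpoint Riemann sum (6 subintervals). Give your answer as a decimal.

Δu = 1.
Sum = 1·[(-1) + (-1) + (-25) + (-91) + (-217) + (-421)] = -756.

-756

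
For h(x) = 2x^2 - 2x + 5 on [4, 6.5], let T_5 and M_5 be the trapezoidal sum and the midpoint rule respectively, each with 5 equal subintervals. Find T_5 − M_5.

0.3125

T_5 = 126.875.
M_5 = 126.5625.
T_5 − M_5 = 0.3125.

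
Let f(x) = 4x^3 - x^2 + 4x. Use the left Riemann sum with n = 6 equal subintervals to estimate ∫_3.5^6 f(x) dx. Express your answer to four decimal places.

998.3738

Δx = (6 − 3.5)/6 = 5/12.
Left endpoints: 3.5, 47/12, 13/3, 4.75, 31/6, 67/12.
f(3.5) = 173.25, f(47/12) = 25991/108, f(13/3) = 8749/27, f(4.75) = 425.125, f(31/6) = 58931/108, f(67/12) = 18559/27.
Sum = Δx · [f(3.5) + f(47/12) + f(13/3) + ...].
Sum ≈ 998.3738.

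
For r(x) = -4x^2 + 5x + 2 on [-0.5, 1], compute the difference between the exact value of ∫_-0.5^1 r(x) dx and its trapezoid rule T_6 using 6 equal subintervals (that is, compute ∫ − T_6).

Exact integral: ∫_-0.5^1 r(x) dx = 3.375.
T_6 = 3.3125.
Error = 3.375 − 3.3125 = 0.0625.

0.0625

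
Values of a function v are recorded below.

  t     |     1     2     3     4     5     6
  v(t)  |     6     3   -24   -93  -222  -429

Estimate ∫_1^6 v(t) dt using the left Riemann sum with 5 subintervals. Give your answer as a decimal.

-330

Δt = 1.
Sum = 1·[6 + 3 + (-24) + (-93) + (-222)] = -330.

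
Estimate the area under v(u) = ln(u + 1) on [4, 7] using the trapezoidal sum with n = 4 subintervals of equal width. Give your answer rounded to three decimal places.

Δu = (7 − 4)/4 = 0.75.
v(4) ≈ 1.609, v(4.75) ≈ 1.749, v(5.5) ≈ 1.872, v(6.25) ≈ 1.981, v(7) ≈ 2.079.
T_4 = (Δu/2)·[v(u_0) + 2v(u_1) + 2v(u_2) + 2v(u_3) + v(u_4)].
Sum ≈ 5.585.

5.585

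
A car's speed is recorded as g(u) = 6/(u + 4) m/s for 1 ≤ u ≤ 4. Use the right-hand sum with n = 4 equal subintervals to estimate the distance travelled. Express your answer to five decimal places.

2.65811

Δu = (4 − 1)/4 = 0.75.
Right endpoints: 1.75, 2.5, 3.25, 4.
g(1.75) = 24/23, g(2.5) = 12/13, g(3.25) = 24/29, g(4) = 0.75.
Sum = Δu · [g(1.75) + g(2.5) + g(3.25) + g(4)].
Sum ≈ 2.65811.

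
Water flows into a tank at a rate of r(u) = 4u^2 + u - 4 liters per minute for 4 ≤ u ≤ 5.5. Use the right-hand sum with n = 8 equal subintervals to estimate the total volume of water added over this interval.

143.14453125

Δu = (5.5 − 4)/8 = 0.1875.
Right endpoints: 4.1875, 4.375, 4.5625, 4.75, 4.9375, 5.125, 5.3125, 5.5.
r(4.1875) = 70.328125, r(4.375) = 76.9375, r(4.5625) = 83.828125, r(4.75) = 91, r(4.9375) = 98.453125, r(5.125) = 106.1875, r(5.3125) = 114.203125, r(5.5) = 122.5.
Sum = Δu · [r(4.1875) + r(4.375) + r(4.5625) + ...].
Sum = 143.14453125.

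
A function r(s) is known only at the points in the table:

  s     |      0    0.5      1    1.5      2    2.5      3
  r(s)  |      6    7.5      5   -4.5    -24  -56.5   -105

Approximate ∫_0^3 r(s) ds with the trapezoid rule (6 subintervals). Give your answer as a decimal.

-61

Δs = 0.5.
T_6 = (0.5/2)·[6 + 2·7.5 + 2·5 + 2·(-4.5) + 2·(-24) + 2·(-56.5) + (-105)] = -61.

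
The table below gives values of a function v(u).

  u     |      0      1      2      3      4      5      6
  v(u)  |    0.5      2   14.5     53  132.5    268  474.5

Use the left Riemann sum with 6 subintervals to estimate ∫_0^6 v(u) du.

Δu = 1.
Sum = 1·[0.5 + 2 + 14.5 + 53 + 132.5 + 268] = 470.5.

470.5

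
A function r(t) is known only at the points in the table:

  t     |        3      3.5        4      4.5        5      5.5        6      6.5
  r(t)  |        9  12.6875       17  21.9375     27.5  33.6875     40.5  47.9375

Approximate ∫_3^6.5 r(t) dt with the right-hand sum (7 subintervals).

Δt = 0.5.
Sum = 0.5·[12.6875 + 17 + 21.9375 + 27.5 + 33.6875 + 40.5 + 47.9375] = 100.625.

100.625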